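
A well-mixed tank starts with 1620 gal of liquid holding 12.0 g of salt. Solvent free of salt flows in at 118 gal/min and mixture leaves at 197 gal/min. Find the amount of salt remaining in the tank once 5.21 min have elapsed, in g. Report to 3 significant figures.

5.78 g

Total volume: dV/dt = Q_in − Q_out = -79.000 gal/min, so V(t) = 1620 − 79.000 t and V(5.21) = 1208.4 gal.
Species balance (pure solvent in): dm/dt = −Q_out · m/V(t).
Separate: dm/m = −Q_out dt/V(t) ⇒ ln(m/m₀) = −(Q_out/(Q_in−Q_out)) ln(V/V₀).
m = m₀ (V₀/V)^(Q_out/(Q_in−Q_out)) = 12.0 × (1620/1208.4)^(-2.4937) = 5.7774 g.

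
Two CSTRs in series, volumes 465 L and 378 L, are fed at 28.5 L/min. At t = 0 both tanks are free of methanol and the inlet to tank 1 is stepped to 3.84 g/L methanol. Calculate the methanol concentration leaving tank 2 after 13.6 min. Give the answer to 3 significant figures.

Time constants: τᵢ = Vᵢ/Q for each well-mixed tank.
τ₁ = 465/28.5 = 16.316 min; τ₂ = 378/28.5 = 13.263 min.
Solving the cascade with C₁(0)=C₂(0)=0 gives C₂(t) = C_in[1 − (τ₁ e^(−t/τ₁) − τ₂ e^(−t/τ₂))/(τ₁ − τ₂)].
At t = 13.6: e^(−t/τ₁) = 0.43450, e^(−t/τ₂) = 0.35865.
C₂ = 3.84·[1 − (16.316·0.43450 − 13.263·0.35865)/(3.0526)] = 3.84·0.23594 = 0.90600 g/L.

0.906 g/L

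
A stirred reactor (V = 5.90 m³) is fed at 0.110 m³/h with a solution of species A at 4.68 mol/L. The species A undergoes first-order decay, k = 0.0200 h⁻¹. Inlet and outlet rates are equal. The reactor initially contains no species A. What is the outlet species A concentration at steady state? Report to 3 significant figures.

2.26 mol/L

V dC/dt = Q(C_in − C) − k V C.
At steady state: 0 = Q C_in − (Q + kV) C_ss, so C_ss = Q C_in/(Q + kV).
C_ss = 0.110·4.68/(0.110 + 0.0200·5.90) = 0.51480/0.22800 = 2.2579 mol/L.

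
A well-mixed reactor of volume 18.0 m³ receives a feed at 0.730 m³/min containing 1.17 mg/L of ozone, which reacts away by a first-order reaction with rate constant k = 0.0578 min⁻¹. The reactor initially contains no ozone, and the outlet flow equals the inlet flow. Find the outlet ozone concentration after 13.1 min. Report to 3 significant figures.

0.349 mg/L

Accumulation = in − out − consumed: V dC/dt = Q C_in − Q C − k V C.
This is linear with rate a = Q/V + k = 0.098356 min⁻¹.
C_ss = Q C_in/(Q + kV) = 0.48243 mg/L; C(t) = C_ss + (C₀ − C_ss) e^(−a t).
C(13.1) = 0.48243 + (-0.48243)·e^(−0.098356·13.1) = 0.48243 + (-0.48243)·0.27570 = 0.34943 mg/L.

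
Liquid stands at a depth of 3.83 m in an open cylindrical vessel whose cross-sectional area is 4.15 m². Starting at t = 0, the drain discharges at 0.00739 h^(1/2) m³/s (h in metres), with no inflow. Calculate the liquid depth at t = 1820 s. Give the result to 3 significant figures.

A dh/dt = −Q_out = −0.00739 √h.
Separate and integrate: 2(√h − √h₀) = −(0.00739/A) t.
√h = √3.83 − 0.00739·1820/(2·4.15) = 1.9570 − 1.6205 = 0.33658.
h = 0.33658² = 0.11329 m.

0.113 m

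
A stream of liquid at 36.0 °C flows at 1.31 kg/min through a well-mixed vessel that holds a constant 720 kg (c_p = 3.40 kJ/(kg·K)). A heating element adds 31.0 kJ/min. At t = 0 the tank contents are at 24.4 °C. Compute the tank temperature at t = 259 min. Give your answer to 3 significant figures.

31.4 °C

Heat balance on the well-mixed liquid: M c_p dT/dt = ṁ c_p (T_in − T) + 31.0.
Rearrange: dT/dt = (T_ss − T)/τ with τ = M/ṁ = 549.62 min and T_ss = T_in + Q̇/(ṁ c_p) = 42.960 °C.
Solution: T(t) = T_ss + (T₀ − T_ss) e^(−t/τ).
T(259) = 42.960 + (-18.560)·e^(−259/549.62) = 42.960 + (-18.560)·0.62423 = 31.374 °C.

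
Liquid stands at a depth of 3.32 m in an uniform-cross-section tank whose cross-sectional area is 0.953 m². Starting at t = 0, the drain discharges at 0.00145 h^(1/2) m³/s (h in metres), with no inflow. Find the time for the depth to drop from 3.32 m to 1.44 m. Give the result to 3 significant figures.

With no inflow, A dh/dt = −0.00145 √h.
∫ h^(−1/2) dh = −(0.00145/A) ∫ dt, giving 2√h = 2√h₀ − (0.00145/A) t.
t = 2A(√h₀ − √h)/0.00145 = 2·0.953·(√3.32 − √1.44)/0.00145
  = 1.9060 × (1.8221 − 1.2000) / 0.00145 = 817.72 s.

818 s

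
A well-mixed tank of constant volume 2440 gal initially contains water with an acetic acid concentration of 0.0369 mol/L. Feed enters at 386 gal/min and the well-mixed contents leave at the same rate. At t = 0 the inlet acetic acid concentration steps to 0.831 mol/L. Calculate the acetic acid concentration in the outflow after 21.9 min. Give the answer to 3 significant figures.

0.806 mol/L

Species balance on the tank: V dC/dt = Q(C_in − C).
So dC/dt = (C_in − C)/τ with τ = V/Q = 2440/386 = 6.3212 min.
This is linear first-order; C(t) = C_in + (C₀ − C_in) e^(−t/τ).
C(21.9) = 0.831 + (0.0369 − 0.831)·e^(−21.9/6.3212) = 0.831 + (-0.79410)·0.031288 = 0.80615 mol/L.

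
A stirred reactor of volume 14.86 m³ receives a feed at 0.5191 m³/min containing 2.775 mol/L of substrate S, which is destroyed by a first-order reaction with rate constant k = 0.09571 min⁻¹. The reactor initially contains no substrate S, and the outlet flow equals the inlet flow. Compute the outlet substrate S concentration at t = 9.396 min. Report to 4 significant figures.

0.5246 mol/L

Accumulation = in − out − consumed: V dC/dt = Q C_in − Q C − k V C.
This is linear with rate a = Q/V + k = 0.130643 min⁻¹.
C_ss = Q C_in/(Q + kV) = 0.742010 mol/L; C(t) = C_ss + (C₀ − C_ss) e^(−a t).
C(9.396) = 0.742010 + (-0.742010)·e^(−0.130643·9.396) = 0.742010 + (-0.742010)·0.293019 = 0.524588 mol/L.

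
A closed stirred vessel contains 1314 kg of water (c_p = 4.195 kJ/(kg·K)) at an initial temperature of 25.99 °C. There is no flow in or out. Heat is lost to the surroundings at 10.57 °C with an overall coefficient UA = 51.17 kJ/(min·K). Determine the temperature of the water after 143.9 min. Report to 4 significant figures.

14.62 °C

Energy balance: M c_p dT/dt = −UA(T − T_amb).
dT/dt = (T_ss − T)/τ with T_ss = T_amb = 10.5700 °C, τ = M c_p/UA = 1314·4.195/51.17 = 107.724 min.
T approaches T_ss exponentially: T(t) = T_ss + (T₀ − T_ss) e^(−t/τ).
T(143.9) = 10.5700 + (15.4200)·0.262942 = 14.6246 °C.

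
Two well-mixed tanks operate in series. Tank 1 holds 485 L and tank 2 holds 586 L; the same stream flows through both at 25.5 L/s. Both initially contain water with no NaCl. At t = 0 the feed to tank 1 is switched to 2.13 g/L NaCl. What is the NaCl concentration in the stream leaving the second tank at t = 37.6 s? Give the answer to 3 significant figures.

Each tank obeys Vᵢ dCᵢ/dt = Q(Cᵢ₋₁ − Cᵢ), so τᵢ = Vᵢ/Q.
τ₁ = 485/25.5 = 19.020 s; τ₂ = 586/25.5 = 22.980 s.
Tank 1: C₁ = C_in(1 − e^(−t/τ₁)). Tank 2 (τ₁ ≠ τ₂): C₂ = C_in[1 − (τ₁ e^(−t/τ₁) − τ₂ e^(−t/τ₂))/(τ₁ − τ₂)].
At t = 37.6: e^(−t/τ₁) = 0.13850, e^(−t/τ₂) = 0.19472.
C₂ = 2.13·[1 − (19.020·0.13850 − 22.980·0.19472)/(-3.9608)] = 2.13·0.53528 = 1.1401 g/L.

1.14 g/L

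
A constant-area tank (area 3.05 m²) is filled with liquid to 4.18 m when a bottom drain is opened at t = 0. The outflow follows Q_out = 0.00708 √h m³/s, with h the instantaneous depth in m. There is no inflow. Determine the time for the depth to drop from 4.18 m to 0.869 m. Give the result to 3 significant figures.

958 s

With no inflow, A dh/dt = −0.00708 √h.
∫ h^(−1/2) dh = −(0.00708/A) ∫ dt, giving 2√h = 2√h₀ − (0.00708/A) t.
t = 2A(√h₀ − √h)/0.00708 = 2·3.05·(√4.18 − √0.869)/0.00708
  = 6.1000 × (2.0445 − 0.93220) / 0.00708 = 958.34 s.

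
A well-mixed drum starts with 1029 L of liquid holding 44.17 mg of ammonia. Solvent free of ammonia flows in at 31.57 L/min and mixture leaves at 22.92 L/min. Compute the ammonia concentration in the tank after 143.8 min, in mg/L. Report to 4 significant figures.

Total volume: dV/dt = Q_in − Q_out = 8.65000 L/min, so V(t) = 1029 + 8.65000 t and V(143.8) = 2272.87 L.
Solute balance: dm/dt = 0 − Q_out C = −Q_out m/V(t).
Separate: dm/m = −Q_out dt/V(t) ⇒ ln(m/m₀) = −(Q_out/(Q_in−Q_out)) ln(V/V₀).
m = m₀ (V₀/V)^(Q_out/(Q_in−Q_out)) = 44.17 × (1029/2272.87)^(2.64971) = 5.41010 mg.
C = m/V = 5.41010/2272.87 = 0.00238029 mg/L.

0.002380 mg/L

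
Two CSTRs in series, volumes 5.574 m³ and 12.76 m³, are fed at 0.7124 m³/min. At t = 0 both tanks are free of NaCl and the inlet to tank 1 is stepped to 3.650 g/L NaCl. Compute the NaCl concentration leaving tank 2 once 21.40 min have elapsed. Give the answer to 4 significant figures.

1.871 g/L

Species balance on tank i: dCᵢ/dt = (Cᵢ₋₁ − Cᵢ)/τᵢ with τᵢ = Vᵢ/Q.
τ₁ = 5.574/0.7124 = 7.82426 min; τ₂ = 12.76/0.7124 = 17.9113 min.
Tank 1: C₁ = C_in(1 − e^(−t/τ₁)). Tank 2 (τ₁ ≠ τ₂): C₂ = C_in[1 − (τ₁ e^(−t/τ₁) − τ₂ e^(−t/τ₂))/(τ₁ − τ₂)].
At t = 21.40: e^(−t/τ₁) = 0.0648885, e^(−t/τ₂) = 0.302771.
C₂ = 3.650·[1 − (7.82426·0.0648885 − 17.9113·0.302771)/(-10.0870)] = 3.650·0.512709 = 1.87139 g/L.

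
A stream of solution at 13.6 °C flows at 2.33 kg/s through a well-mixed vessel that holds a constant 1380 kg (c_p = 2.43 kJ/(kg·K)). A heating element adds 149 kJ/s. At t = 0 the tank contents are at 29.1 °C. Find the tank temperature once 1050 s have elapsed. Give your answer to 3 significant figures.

First-law balance (no shaft work): M c_p dT/dt = ṁ c_p (T_in − T) + 149.
Rearrange: dT/dt = (T_ss − T)/τ with τ = M/ṁ = 592.27 s and T_ss = T_in + Q̇/(ṁ c_p) = 39.916 °C.
T approaches T_ss exponentially: T(t) = T_ss + (T₀ − T_ss) e^(−t/τ).
T(1050) = 39.916 + (-10.816)·e^(−1050/592.27) = 39.916 + (-10.816)·0.16985 = 38.079 °C.

38.1 °C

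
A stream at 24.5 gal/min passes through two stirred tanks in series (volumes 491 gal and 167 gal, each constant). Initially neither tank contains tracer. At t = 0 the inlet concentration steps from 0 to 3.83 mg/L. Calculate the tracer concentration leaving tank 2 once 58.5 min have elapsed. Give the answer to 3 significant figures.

Each tank obeys Vᵢ dCᵢ/dt = Q(Cᵢ₋₁ − Cᵢ), so τᵢ = Vᵢ/Q.
τ₁ = 491/24.5 = 20.041 min; τ₂ = 167/24.5 = 6.8163 min.
Tank 1: C₁ = C_in(1 − e^(−t/τ₁)). Tank 2 (τ₁ ≠ τ₂): C₂ = C_in[1 − (τ₁ e^(−t/τ₁) − τ₂ e^(−t/τ₂))/(τ₁ − τ₂)].
At t = 58.5: e^(−t/τ₁) = 0.053985, e^(−t/τ₂) = 0.00018739.
C₂ = 3.83·[1 − (20.041·0.053985 − 6.8163·0.00018739)/(13.224)] = 3.83·0.91829 = 3.5170 mg/L.

3.52 mg/L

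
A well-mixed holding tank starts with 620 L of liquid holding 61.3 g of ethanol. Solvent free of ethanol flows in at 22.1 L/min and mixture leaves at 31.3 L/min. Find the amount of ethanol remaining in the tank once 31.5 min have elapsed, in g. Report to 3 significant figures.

Let m(t) be the amount of ethanol. Volume: V(t) = V₀ + (Q_in − Q_out) t = 620 − 9.2000 t; V(31.5) = 330.20 L.
Species balance (pure solvent in): dm/dt = −Q_out · m/V(t).
Separate: dm/m = −Q_out dt/V(t) ⇒ ln(m/m₀) = −(Q_out/(Q_in−Q_out)) ln(V/V₀).
m = m₀ (V₀/V)^(Q_out/(Q_in−Q_out)) = 61.3 × (620/330.20)^(-3.4022) = 7.1875 g.

7.19 g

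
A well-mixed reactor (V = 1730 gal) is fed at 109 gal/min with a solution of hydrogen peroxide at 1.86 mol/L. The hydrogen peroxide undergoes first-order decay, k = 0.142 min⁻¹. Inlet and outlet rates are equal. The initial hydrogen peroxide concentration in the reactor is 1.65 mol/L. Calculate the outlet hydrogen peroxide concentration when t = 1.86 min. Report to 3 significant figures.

1.31 mol/L

Accumulation = in − out − consumed: V dC/dt = Q C_in − Q C − k V C.
dC/dt = (Q/V) C_in − (Q/V + k) C; effective rate a = Q/V + k = 0.063006 + 0.142 = 0.20501 min⁻¹.
C_ss = Q C_in/(Q + kV) = 0.57165 mol/L; C(t) = C_ss + (C₀ − C_ss) e^(−a t).
C(1.86) = 0.57165 + (1.0784)·e^(−0.20501·1.86) = 0.57165 + (1.0784)·0.68297 = 1.3081 mol/L.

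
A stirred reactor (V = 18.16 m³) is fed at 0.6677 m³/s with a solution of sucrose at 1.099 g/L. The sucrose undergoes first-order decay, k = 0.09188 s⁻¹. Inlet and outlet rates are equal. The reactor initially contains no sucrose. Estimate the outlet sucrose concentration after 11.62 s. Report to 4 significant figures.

Accumulation = in − out − consumed: V dC/dt = Q C_in − Q C − k V C.
dC/dt = (Q/V) C_in − (Q/V + k) C; effective rate a = Q/V + k = 0.0367676 + 0.09188 = 0.128648 s⁻¹.
C_ss = Q C_in/(Q + kV) = 0.314095 g/L; C(t) = C_ss + (C₀ − C_ss) e^(−a t).
C(11.62) = 0.314095 + (-0.314095)·e^(−0.128648·11.62) = 0.314095 + (-0.314095)·0.224274 = 0.243652 g/L.

0.2437 g/L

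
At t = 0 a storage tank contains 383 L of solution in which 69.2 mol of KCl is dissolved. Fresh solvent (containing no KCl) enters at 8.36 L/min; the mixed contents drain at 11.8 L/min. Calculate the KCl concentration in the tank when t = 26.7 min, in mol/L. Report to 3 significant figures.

Let m(t) be the amount of KCl. Volume: V(t) = V₀ + (Q_in − Q_out) t = 383 − 3.4400 t; V(26.7) = 291.15 L.
No KCl enters, so dm/dt = −Q_out · (m/V).
Separate: dm/m = −Q_out dt/V(t) ⇒ ln(m/m₀) = −(Q_out/(Q_in−Q_out)) ln(V/V₀).
m = m₀ (V₀/V)^(Q_out/(Q_in−Q_out)) = 69.2 × (383/291.15)^(-3.4302) = 27.017 mol.
C = m/V = 27.017/291.15 = 0.092794 mol/L.

0.0928 mol/L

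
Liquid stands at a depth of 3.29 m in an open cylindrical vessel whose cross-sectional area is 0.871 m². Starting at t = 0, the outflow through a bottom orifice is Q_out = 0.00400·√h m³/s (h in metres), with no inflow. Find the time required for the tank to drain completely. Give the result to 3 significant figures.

790 s

A dh/dt = −Q_out = −0.00400 √h.
∫ h^(−1/2) dh = −(0.00400/A) ∫ dt, giving 2√h = 2√h₀ − (0.00400/A) t.
Tank is empty when √h = 0: t_empty = 2A√h₀/0.00400.
t_empty = 2·0.871·√3.29/0.00400 = 1.7420·1.8138/0.00400 = 789.93 s.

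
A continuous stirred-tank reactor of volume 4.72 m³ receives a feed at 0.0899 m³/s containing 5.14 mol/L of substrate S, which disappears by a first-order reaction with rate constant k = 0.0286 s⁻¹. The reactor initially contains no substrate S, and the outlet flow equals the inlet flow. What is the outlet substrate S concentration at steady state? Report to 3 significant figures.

Accumulation = in − out − consumed: V dC/dt = Q C_in − Q C − k V C.
Steady state (dC/dt = 0): C_ss = Q C_in/(Q + kV) = C_in/(1 + kV/Q).
C_ss = 0.0899·5.14/(0.0899 + 0.0286·4.72) = 0.46209/0.22489 = 2.0547 mol/L.

2.05 mol/L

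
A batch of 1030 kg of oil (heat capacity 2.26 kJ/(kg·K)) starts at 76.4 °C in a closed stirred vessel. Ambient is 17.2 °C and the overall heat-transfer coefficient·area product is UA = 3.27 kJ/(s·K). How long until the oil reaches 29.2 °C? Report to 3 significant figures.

1140 s

Energy balance: M c_p dT/dt = −UA(T − T_amb).
τ = M c_p/UA = 711.87 s; T_ss = T_amb = 17.200 °C.
T(t) = T_ss + (T₀ − T_ss)e^(−t/τ); set T = 29.2:
t = −τ ln[(T − T_ss)/(T₀ − T_ss)] = −711.87 · ln(0.20270) = 1136.1 s.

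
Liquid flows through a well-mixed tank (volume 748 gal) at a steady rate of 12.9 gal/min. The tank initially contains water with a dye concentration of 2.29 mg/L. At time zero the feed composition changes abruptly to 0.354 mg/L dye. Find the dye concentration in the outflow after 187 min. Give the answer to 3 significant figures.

Accumulation = in − out for the solute gives V dC/dt = Q(C_in − C).
Time constant τ = V/Q = 748/12.9 = 57.984 min.
Solution: C(t) = C_in + (C₀ − C_in) e^(−t/τ).
C(187) = 0.354 + (2.29 − 0.354)·e^(−187/57.984) = 0.354 + (1.9360)·0.039756 = 0.43097 mg/L.

0.431 mg/L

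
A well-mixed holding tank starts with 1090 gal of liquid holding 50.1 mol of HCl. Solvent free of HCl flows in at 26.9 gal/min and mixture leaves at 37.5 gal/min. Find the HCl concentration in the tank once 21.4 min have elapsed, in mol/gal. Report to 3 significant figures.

Total volume: dV/dt = Q_in − Q_out = -10.600 gal/min, so V(t) = 1090 − 10.600 t and V(21.4) = 863.16 gal.
Species balance (pure solvent in): dm/dt = −Q_out · m/V(t).
Separate: dm/m = −Q_out dt/V(t) ⇒ ln(m/m₀) = −(Q_out/(Q_in−Q_out)) ln(V/V₀).
m = m₀ (V₀/V)^(Q_out/(Q_in−Q_out)) = 50.1 × (1090/863.16)^(-3.5377) = 21.945 mol.
C = m/V = 21.945/863.16 = 0.025424 mol/gal.

0.0254 mol/gal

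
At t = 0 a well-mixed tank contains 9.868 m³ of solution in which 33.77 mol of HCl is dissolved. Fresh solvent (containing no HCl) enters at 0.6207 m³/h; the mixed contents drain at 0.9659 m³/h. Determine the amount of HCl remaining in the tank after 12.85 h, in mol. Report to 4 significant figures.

Let m(t) be the amount of HCl. Volume: V(t) = V₀ + (Q_in − Q_out) t = 9.868 − 0.345200 t; V(12.85) = 5.43218 m³.
Solute balance: dm/dt = 0 − Q_out C = −Q_out m/V(t).
dm/m = −Q_out dt/(V₀ − 0.345200 t); integrating gives ln(m/m₀) = −(Q_out/(Q_in−Q_out)) ln(V/V₀).
m = m₀ (V₀/V)^(Q_out/(Q_in−Q_out)) = 33.77 × (9.868/5.43218)^(-2.79809) = 6.35496 mol.

6.355 mol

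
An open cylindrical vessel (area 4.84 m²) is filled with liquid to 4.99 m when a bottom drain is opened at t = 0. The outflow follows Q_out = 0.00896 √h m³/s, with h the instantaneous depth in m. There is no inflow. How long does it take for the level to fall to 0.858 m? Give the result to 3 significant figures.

1410 s

With no inflow, A dh/dt = −0.00896 √h.
∫ h^(−1/2) dh = −(0.00896/A) ∫ dt, giving 2√h = 2√h₀ − (0.00896/A) t.
t = 2A(√h₀ − √h)/0.00896 = 2·4.84·(√4.99 − √0.858)/0.00896
  = 9.6800 × (2.2338 − 0.92628) / 0.00896 = 1412.6 s.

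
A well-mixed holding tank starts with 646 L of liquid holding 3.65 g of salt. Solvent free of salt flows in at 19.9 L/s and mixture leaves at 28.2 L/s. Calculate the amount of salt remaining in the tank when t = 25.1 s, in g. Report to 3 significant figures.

Total volume: dV/dt = Q_in − Q_out = -8.3000 L/s, so V(t) = 646 − 8.3000 t and V(25.1) = 437.67 L.
Species balance (pure solvent in): dm/dt = −Q_out · m/V(t).
dm/m = −Q_out dt/(V₀ − 8.3000 t); integrating gives ln(m/m₀) = −(Q_out/(Q_in−Q_out)) ln(V/V₀).
m = m₀ (V₀/V)^(Q_out/(Q_in−Q_out)) = 3.65 × (646/437.67)^(-3.3976) = 0.97232 g.

0.972 g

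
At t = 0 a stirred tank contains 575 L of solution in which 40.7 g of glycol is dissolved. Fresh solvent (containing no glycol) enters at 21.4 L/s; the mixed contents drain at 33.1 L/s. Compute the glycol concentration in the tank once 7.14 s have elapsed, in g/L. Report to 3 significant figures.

0.0531 g/L

Let m(t) be the amount of glycol. Volume: V(t) = V₀ + (Q_in − Q_out) t = 575 − 11.700 t; V(7.14) = 491.46 L.
Solute balance: dm/dt = 0 − Q_out C = −Q_out m/V(t).
dm/m = −Q_out dt/(V₀ − 11.700 t); integrating gives ln(m/m₀) = −(Q_out/(Q_in−Q_out)) ln(V/V₀).
m = m₀ (V₀/V)^(Q_out/(Q_in−Q_out)) = 40.7 × (575/491.46)^(-2.8291) = 26.104 g.
C = m/V = 26.104/491.46 = 0.053116 g/L.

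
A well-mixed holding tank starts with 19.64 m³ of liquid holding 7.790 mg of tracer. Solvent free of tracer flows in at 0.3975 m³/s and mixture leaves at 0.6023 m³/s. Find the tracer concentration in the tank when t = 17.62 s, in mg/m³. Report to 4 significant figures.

Let m(t) be the amount of tracer. Volume: V(t) = V₀ + (Q_in − Q_out) t = 19.64 − 0.204800 t; V(17.62) = 16.0314 m³.
Solute balance: dm/dt = 0 − Q_out C = −Q_out m/V(t).
dm/m = −Q_out dt/(V₀ − 0.204800 t); integrating gives ln(m/m₀) = −(Q_out/(Q_in−Q_out)) ln(V/V₀).
m = m₀ (V₀/V)^(Q_out/(Q_in−Q_out)) = 7.790 × (19.64/16.0314)^(-2.94092) = 4.28784 mg.
C = m/V = 4.28784/16.0314 = 0.267465 mg/m³.

0.2675 mg/m³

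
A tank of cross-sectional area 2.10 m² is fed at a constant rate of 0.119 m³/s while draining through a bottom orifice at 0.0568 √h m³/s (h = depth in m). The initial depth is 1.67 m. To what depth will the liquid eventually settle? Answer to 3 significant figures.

Level balance: A dh/dt = 0.119 − 0.0568 √h. Setting dh/dt = 0:
Q_in = 0.0568 √h_ss ⇒ √h_ss = 0.119/0.0568 = 2.0951.
h_ss = 2.0951² = 4.3893 m. (Since h₀ = 1.67 m < h_ss, the level will rise toward this value.)

4.39 m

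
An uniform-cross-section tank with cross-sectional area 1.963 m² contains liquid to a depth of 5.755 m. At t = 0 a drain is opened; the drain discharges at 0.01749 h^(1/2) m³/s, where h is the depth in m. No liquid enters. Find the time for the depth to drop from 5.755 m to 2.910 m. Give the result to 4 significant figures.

155.6 s

Unsteady balance on liquid volume: A dh/dt = −0.01749 √h.
∫ h^(−1/2) dh = −(0.01749/A) ∫ dt, giving 2√h = 2√h₀ − (0.01749/A) t.
t = 2A(√h₀ − √h)/0.01749 = 2·1.963·(√5.755 − √2.910)/0.01749
  = 3.92600 × (2.39896 − 1.70587) / 0.01749 = 155.578 s.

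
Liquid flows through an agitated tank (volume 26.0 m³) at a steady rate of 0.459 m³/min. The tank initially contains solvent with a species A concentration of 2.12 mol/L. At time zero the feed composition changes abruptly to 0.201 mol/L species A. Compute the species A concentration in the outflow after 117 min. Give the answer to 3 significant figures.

Unsteady species balance (constant V, well mixed): V dC/dt = Q(C_in − C).
Rewrite as dC/dt + C/τ = C_in/τ, τ = V/Q = 56.645 min.
Integrating: C(t) = C_in + (C₀ − C_in) e^(−t/τ).
C(117) = 0.201 + (2.12 − 0.201)·e^(−117/56.645) = 0.201 + (1.9190)·0.12675 = 0.44424 mol/L.

0.444 mol/L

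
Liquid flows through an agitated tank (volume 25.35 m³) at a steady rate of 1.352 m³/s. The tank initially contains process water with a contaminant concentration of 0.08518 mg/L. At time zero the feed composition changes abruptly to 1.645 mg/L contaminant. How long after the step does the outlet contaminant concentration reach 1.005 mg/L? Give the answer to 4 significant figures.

16.70 s

Accumulation = in − out for the solute gives V dC/dt = Q(C_in − C), so τ = V/Q = 18.7500 s.
C(t) = C_in + (C₀ − C_in) e^(−t/τ). Set C = 1.005 and solve for t:
e^(−t/τ) = (C − C_in)/(C₀ − C_in) = (1.005 − 1.645)/(0.08518 − 1.645) = 0.410304
t = −τ ln(…) = 18.7500 × 0.890858 = 16.7036 s.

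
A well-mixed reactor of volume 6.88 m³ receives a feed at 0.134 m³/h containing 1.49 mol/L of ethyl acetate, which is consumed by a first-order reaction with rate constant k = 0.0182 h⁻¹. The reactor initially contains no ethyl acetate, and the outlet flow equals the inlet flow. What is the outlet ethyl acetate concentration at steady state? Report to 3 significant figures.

0.770 mol/L

V dC/dt = Q(C_in − C) − k V C.
At steady state: 0 = Q C_in − (Q + kV) C_ss, so C_ss = Q C_in/(Q + kV).
C_ss = 0.134·1.49/(0.134 + 0.0182·6.88) = 0.19966/0.25922 = 0.77025 mol/L.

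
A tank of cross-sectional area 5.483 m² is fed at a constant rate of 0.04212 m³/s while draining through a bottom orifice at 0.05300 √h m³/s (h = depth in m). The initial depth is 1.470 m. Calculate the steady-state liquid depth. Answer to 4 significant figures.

Accumulation of liquid (constant cross-section A): A dh/dt = Q_in − 0.05300 √h. At steady state dh/dt = 0:
Q_in = 0.05300 √h_ss ⇒ √h_ss = 0.04212/0.05300 = 0.794717.
h_ss = 0.794717² = 0.631575 m. (Since h₀ = 1.470 m > h_ss, the level will fall toward this value.)

0.6316 m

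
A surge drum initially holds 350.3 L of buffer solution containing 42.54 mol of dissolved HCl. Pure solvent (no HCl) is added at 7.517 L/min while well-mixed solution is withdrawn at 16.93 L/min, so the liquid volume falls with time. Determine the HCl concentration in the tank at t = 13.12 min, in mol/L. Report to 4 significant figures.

0.08582 mol/L

Total volume: dV/dt = Q_in − Q_out = -9.41300 L/min, so V(t) = 350.3 − 9.41300 t and V(13.12) = 226.801 L.
Solute balance: dm/dt = 0 − Q_out C = −Q_out m/V(t).
Separate: dm/m = −Q_out dt/V(t) ⇒ ln(m/m₀) = −(Q_out/(Q_in−Q_out)) ln(V/V₀).
m = m₀ (V₀/V)^(Q_out/(Q_in−Q_out)) = 42.54 × (350.3/226.801)^(-1.79858) = 19.4642 mol.
C = m/V = 19.4642/226.801 = 0.0858204 mol/L.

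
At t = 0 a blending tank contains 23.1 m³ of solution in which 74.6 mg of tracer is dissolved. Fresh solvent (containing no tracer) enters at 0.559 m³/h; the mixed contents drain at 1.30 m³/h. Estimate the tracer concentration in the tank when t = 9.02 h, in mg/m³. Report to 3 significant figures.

2.50 mg/m³

Let m(t) be the amount of tracer. Volume: V(t) = V₀ + (Q_in − Q_out) t = 23.1 − 0.74100 t; V(9.02) = 16.416 m³.
No tracer enters, so dm/dt = −Q_out · (m/V).
dm/m = −Q_out dt/(V₀ − 0.74100 t); integrating gives ln(m/m₀) = −(Q_out/(Q_in−Q_out)) ln(V/V₀).
m = m₀ (V₀/V)^(Q_out/(Q_in−Q_out)) = 74.6 × (23.1/16.416)^(-1.7544) = 40.973 mg.
C = m/V = 40.973/16.416 = 2.4959 mg/m³.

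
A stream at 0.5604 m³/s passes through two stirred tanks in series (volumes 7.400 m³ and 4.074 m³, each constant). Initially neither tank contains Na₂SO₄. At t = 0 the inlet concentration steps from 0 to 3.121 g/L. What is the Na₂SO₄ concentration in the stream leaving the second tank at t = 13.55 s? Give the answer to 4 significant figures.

Each tank obeys Vᵢ dCᵢ/dt = Q(Cᵢ₋₁ − Cᵢ), so τᵢ = Vᵢ/Q.
τ₁ = 7.400/0.5604 = 13.2049 s; τ₂ = 4.074/0.5604 = 7.26981 s.
Solving the cascade with C₁(0)=C₂(0)=0 gives C₂(t) = C_in[1 − (τ₁ e^(−t/τ₁) − τ₂ e^(−t/τ₂))/(τ₁ − τ₂)].
At t = 13.55: e^(−t/τ₁) = 0.358388, e^(−t/τ₂) = 0.155071.
C₂ = 3.121·[1 − (13.2049·0.358388 − 7.26981·0.155071)/(5.93505)] = 3.121·0.392569 = 1.22521 g/L.

1.225 g/L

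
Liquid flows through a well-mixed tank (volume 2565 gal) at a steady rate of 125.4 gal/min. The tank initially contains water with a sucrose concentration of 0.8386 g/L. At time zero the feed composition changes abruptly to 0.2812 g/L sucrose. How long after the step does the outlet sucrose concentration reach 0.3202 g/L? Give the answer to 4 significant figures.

54.40 min

Transient balance on the dissolved component: V dC/dt = Q(C_in − C), so τ = V/Q = 20.4545 min.
C(t) = C_in + (C₀ − C_in) e^(−t/τ). Set C = 0.3202 and solve for t:
e^(−t/τ) = (C − C_in)/(C₀ − C_in) = (0.3202 − 0.2812)/(0.8386 − 0.2812) = 0.0699677
t = −τ ln(…) = 20.4545 × 2.65972 = 54.4034 min.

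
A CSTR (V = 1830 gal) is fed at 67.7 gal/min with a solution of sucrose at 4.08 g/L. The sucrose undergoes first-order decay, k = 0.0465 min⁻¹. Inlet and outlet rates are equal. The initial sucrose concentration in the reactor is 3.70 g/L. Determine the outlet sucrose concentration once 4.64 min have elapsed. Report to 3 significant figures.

3.09 g/L

Species balance: V dC/dt = Q C_in − Q C − k V C.
dC/dt = (Q/V) C_in − (Q/V + k) C; effective rate a = Q/V + k = 0.036995 + 0.0465 = 0.083495 min⁻¹.
C_ss = Q C_in/(Q + kV) = 1.8078 g/L; C(t) = C_ss + (C₀ − C_ss) e^(−a t).
C(4.64) = 1.8078 + (1.8922)·e^(−0.083495·4.64) = 1.8078 + (1.8922)·0.67881 = 3.0922 g/L.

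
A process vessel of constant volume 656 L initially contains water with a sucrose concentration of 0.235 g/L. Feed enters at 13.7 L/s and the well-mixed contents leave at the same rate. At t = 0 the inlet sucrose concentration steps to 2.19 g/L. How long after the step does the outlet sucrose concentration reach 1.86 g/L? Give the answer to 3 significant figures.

Unsteady species balance (constant V, well mixed): V dC/dt = Q(C_in − C), so τ = V/Q = 47.883 s.
C(t) = C_in + (C₀ − C_in) e^(−t/τ). Set C = 1.86 and solve for t:
e^(−t/τ) = (C − C_in)/(C₀ − C_in) = (1.86 − 2.19)/(0.235 − 2.19) = 0.16880
t = −τ ln(…) = 47.883 × 1.7791 = 85.187 s.

85.2 s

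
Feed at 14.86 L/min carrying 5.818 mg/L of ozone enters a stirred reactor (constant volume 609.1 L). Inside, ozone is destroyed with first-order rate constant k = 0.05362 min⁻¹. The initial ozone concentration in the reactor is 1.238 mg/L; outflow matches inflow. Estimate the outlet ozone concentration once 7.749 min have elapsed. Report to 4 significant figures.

Accumulation = in − out − consumed: V dC/dt = Q C_in − Q C − k V C.
dC/dt = (Q/V) C_in − (Q/V + k) C; effective rate a = Q/V + k = 0.0243967 + 0.05362 = 0.0780167 min⁻¹.
C_ss = Q C_in/(Q + kV) = 1.81935 mg/L; C(t) = C_ss + (C₀ − C_ss) e^(−a t).
C(7.749) = 1.81935 + (-0.581352)·e^(−0.0780167·7.749) = 1.81935 + (-0.581352)·0.546320 = 1.50175 mg/L.

1.502 mg/L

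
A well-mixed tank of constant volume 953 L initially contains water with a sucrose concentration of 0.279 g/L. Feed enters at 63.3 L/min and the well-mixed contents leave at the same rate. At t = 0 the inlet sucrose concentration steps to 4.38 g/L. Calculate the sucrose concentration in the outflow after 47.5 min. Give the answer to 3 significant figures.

4.21 g/L

Mass balance on the solute (V constant): V dC/dt = Q(C_in − C).
Time constant τ = V/Q = 953/63.3 = 15.055 min.
Solution: C(t) = C_in + (C₀ − C_in) e^(−t/τ).
C(47.5) = 4.38 + (0.279 − 4.38)·e^(−47.5/15.055) = 4.38 + (-4.1010)·0.042637 = 4.2051 g/L.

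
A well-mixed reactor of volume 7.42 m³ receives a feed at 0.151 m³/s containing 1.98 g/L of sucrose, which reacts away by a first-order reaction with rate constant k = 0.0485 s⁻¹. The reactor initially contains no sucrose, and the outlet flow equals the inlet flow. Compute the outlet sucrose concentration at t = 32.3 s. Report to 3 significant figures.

0.522 g/L

Accumulation = in − out − consumed: V dC/dt = Q C_in − Q C − k V C.
This is linear with rate a = Q/V + k = 0.068850 s⁻¹.
C_ss = Q C_in/(Q + kV) = 0.58524 g/L; C(t) = C_ss + (C₀ − C_ss) e^(−a t).
C(32.3) = 0.58524 + (-0.58524)·e^(−0.068850·32.3) = 0.58524 + (-0.58524)·0.10819 = 0.52192 g/L.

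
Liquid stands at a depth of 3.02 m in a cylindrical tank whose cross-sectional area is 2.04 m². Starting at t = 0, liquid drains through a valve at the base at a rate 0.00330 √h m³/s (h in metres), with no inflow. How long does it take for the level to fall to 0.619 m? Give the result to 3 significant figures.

1180 s

A dh/dt = −Q_out = −0.00330 √h.
∫ h^(−1/2) dh = −(0.00330/A) ∫ dt, giving 2√h = 2√h₀ − (0.00330/A) t.
t = 2A(√h₀ − √h)/0.00330 = 2·2.04·(√3.02 − √0.619)/0.00330
  = 4.0800 × (1.7378 − 0.78677) / 0.00330 = 1175.8 s.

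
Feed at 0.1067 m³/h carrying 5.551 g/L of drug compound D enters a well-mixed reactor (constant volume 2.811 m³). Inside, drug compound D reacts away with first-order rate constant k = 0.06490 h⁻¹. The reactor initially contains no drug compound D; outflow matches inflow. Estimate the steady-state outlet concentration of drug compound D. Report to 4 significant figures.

V dC/dt = Q(C_in − C) − k V C.
Steady state (dC/dt = 0): C_ss = Q C_in/(Q + kV) = C_in/(1 + kV/Q).
C_ss = 0.1067·5.551/(0.1067 + 0.06490·2.811) = 0.592292/0.289134 = 2.04850 g/L.

2.049 g/L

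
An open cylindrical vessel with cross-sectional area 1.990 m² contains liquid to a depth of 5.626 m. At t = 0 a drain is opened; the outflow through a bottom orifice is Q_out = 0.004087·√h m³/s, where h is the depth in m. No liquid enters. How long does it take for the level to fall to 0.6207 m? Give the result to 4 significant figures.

A dh/dt = −Q_out = −0.004087 √h.
Separate and integrate: 2(√h − √h₀) = −(0.004087/A) t.
t = 2A(√h₀ − √h)/0.004087 = 2·1.990·(√5.626 − √0.6207)/0.004087
  = 3.98000 × (2.37192 − 0.787845) / 0.004087 = 1542.60 s.

1543 s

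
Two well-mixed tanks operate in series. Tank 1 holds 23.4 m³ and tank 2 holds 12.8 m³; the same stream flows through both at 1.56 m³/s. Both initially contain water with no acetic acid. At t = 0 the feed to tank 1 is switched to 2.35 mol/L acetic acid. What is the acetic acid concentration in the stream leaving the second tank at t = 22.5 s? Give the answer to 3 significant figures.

1.38 mol/L

Time constants: τᵢ = Vᵢ/Q for each well-mixed tank.
τ₁ = 23.4/1.56 = 15.000 s; τ₂ = 12.8/1.56 = 8.2051 s.
Solving the cascade with C₁(0)=C₂(0)=0 gives C₂(t) = C_in[1 − (τ₁ e^(−t/τ₁) − τ₂ e^(−t/τ₂))/(τ₁ − τ₂)].
At t = 22.5: e^(−t/τ₁) = 0.22313, e^(−t/τ₂) = 0.064429.
C₂ = 2.35·[1 − (15.000·0.22313 − 8.2051·0.064429)/(6.7949)] = 2.35·0.58523 = 1.3753 mol/L.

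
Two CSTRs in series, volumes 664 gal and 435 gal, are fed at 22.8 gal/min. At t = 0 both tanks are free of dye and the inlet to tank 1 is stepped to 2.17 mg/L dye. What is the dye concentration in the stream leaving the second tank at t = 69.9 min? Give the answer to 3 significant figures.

1.70 mg/L

Time constants: τᵢ = Vᵢ/Q for each well-mixed tank.
τ₁ = 664/22.8 = 29.123 min; τ₂ = 435/22.8 = 19.079 min.
Solving the cascade with C₁(0)=C₂(0)=0 gives C₂(t) = C_in[1 − (τ₁ e^(−t/τ₁) − τ₂ e^(−t/τ₂))/(τ₁ − τ₂)].
At t = 69.9: e^(−t/τ₁) = 0.090702, e^(−t/τ₂) = 0.025637.
C₂ = 2.17·[1 − (29.123·0.090702 − 19.079·0.025637)/(10.044)] = 2.17·0.78570 = 1.7050 mg/L.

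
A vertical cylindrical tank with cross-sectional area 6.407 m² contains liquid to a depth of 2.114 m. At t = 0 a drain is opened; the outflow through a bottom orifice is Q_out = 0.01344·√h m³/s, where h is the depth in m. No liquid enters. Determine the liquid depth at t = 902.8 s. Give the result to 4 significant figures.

With no inflow, A dh/dt = −0.01344 √h.
This is separable: 2 d(√h)/dt = −0.01344/A, so √h = √h₀ − (0.01344/(2A)) t.
√h = √2.114 − 0.01344·902.8/(2·6.407) = 1.45396 − 0.946904 = 0.507056.
h = 0.507056² = 0.257106 m.

0.2571 m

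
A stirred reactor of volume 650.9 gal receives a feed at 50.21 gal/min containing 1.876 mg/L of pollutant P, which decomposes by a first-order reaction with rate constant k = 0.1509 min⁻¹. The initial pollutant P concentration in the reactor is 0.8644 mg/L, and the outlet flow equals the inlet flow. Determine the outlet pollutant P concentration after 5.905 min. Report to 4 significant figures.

0.6944 mg/L

V dC/dt = Q(C_in − C) − k V C.
This is linear with rate a = Q/V + k = 0.228039 min⁻¹.
C_ss = Q C_in/(Q + kV) = 0.634598 mg/L; C(t) = C_ss + (C₀ − C_ss) e^(−a t).
C(5.905) = 0.634598 + (0.229802)·e^(−0.228039·5.905) = 0.634598 + (0.229802)·0.260130 = 0.694377 mg/L.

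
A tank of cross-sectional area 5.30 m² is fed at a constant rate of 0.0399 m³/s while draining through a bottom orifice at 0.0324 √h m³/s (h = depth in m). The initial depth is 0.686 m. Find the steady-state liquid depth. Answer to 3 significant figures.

Volume balance on the tank: A dh/dt = Q_in − 0.0324 √h. At steady state dh/dt = 0:
Q_in = 0.0324 √h_ss ⇒ √h_ss = 0.0399/0.0324 = 1.2315.
h_ss = 1.2315² = 1.5165 m. (Since h₀ = 0.686 m < h_ss, the level will rise toward this value.)

1.52 m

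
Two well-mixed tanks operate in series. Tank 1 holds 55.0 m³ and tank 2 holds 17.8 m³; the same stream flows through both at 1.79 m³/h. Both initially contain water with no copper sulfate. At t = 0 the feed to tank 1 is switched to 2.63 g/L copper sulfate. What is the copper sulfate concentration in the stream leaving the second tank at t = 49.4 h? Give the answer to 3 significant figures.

Time constants: τᵢ = Vᵢ/Q for each well-mixed tank.
τ₁ = 55.0/1.79 = 30.726 h; τ₂ = 17.8/1.79 = 9.9441 h.
Tank 1: C₁ = C_in(1 − e^(−t/τ₁)). Tank 2 (τ₁ ≠ τ₂): C₂ = C_in[1 − (τ₁ e^(−t/τ₁) − τ₂ e^(−t/τ₂))/(τ₁ − τ₂)].
At t = 49.4: e^(−t/τ₁) = 0.20034, e^(−t/τ₂) = 0.0069588.
C₂ = 2.63·[1 − (30.726·0.20034 − 9.9441·0.0069588)/(20.782)] = 2.63·0.70713 = 1.8598 g/L.

1.86 g/L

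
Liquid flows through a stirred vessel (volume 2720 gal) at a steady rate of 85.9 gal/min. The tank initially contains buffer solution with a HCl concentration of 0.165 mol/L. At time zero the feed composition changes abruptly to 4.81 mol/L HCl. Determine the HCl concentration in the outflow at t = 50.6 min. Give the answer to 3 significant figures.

3.87 mol/L

Species balance on the tank: V dC/dt = Q(C_in − C).
So dC/dt = (C_in − C)/τ with τ = V/Q = 2720/85.9 = 31.665 min.
C approaches C_in exponentially: C(t) = C_in + (C₀ − C_in) e^(−t/τ).
C(50.6) = 4.81 + (0.165 − 4.81)·e^(−50.6/31.665) = 4.81 + (-4.6450)·0.20230 = 3.8703 mol/L.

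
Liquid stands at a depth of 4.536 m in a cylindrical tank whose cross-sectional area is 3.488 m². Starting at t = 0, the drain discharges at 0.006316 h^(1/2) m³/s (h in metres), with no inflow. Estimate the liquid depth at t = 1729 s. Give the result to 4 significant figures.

With no inflow, A dh/dt = −0.006316 √h.
This is separable: 2 d(√h)/dt = −0.006316/A, so √h = √h₀ − (0.006316/(2A)) t.
√h = √4.536 − 0.006316·1729/(2·3.488) = 2.12979 − 1.56542 = 0.564370.
h = 0.564370² = 0.318513 m.

0.3185 m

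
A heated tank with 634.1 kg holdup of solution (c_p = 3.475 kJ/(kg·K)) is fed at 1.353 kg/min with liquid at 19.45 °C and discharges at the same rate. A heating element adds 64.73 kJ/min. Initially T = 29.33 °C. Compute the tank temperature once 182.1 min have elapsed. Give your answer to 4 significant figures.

30.58 °C

Unsteady energy balance on the tank contents: M c_p dT/dt = ṁ c_p (T_in − T) + 64.73.
τ = M/ṁ = 468.662 min; T_ss = T_in + Q̇/(ṁ c_p) = 19.45 + 64.73/(1.353·3.475) = 33.2174 °C.
Integrating: T(t) = T_ss + (T₀ − T_ss) e^(−t/τ).
T(182.1) = 33.2174 + (-3.88743)·e^(−182.1/468.662) = 33.2174 + (-3.88743)·0.678037 = 30.5816 °C.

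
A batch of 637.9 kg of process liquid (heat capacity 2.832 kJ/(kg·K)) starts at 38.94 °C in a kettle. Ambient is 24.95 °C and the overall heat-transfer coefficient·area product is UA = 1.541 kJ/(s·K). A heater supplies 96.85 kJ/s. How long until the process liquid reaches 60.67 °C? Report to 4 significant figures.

First-law balance (no shaft work): M c_p dT/dt = −UA(T − T_amb) + Q̇.
τ = M c_p/UA = 1172.31 s; T_ss = T_amb + Q̇/UA = 24.95 + 96.85/1.541 = 87.7988 °C.
T(t) = T_ss + (T₀ − T_ss)e^(−t/τ); set T = 60.67:
t = −τ ln[(T − T_ss)/(T₀ − T_ss)] = −1172.31 · ln(0.555249) = 689.716 s.

689.7 s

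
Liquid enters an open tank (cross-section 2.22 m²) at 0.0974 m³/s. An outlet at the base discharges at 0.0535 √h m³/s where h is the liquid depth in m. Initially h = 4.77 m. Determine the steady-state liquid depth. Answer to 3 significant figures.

3.31 m

A dh/dt = Q_in − 0.0535 √h. Steady state requires inflow = outflow:
Q_in = 0.0535 √h_ss ⇒ √h_ss = 0.0974/0.0535 = 1.8206.
h_ss = 1.8206² = 3.3144 m. (Since h₀ = 4.77 m > h_ss, the level will fall toward this value.)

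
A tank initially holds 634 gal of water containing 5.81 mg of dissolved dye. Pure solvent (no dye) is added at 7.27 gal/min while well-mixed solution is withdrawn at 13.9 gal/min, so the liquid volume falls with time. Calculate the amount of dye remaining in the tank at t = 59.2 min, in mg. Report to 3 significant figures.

Let m(t) be the amount of dye. Volume: V(t) = V₀ + (Q_in − Q_out) t = 634 − 6.6300 t; V(59.2) = 241.50 gal.
Solute balance: dm/dt = 0 − Q_out C = −Q_out m/V(t).
Separate: dm/m = −Q_out dt/V(t) ⇒ ln(m/m₀) = −(Q_out/(Q_in−Q_out)) ln(V/V₀).
m = m₀ (V₀/V)^(Q_out/(Q_in−Q_out)) = 5.81 × (634/241.50)^(-2.0965) = 0.76804 mg.

0.768 mg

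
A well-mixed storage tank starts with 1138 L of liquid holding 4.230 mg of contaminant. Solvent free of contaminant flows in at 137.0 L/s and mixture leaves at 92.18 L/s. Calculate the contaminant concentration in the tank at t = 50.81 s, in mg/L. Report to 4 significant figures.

0.0001292 mg/L

Let m(t) be the amount of contaminant. Volume: V(t) = V₀ + (Q_in − Q_out) t = 1138 + 44.8200 t; V(50.81) = 3415.30 L.
No contaminant enters, so dm/dt = −Q_out · (m/V).
Separate: dm/m = −Q_out dt/V(t) ⇒ ln(m/m₀) = −(Q_out/(Q_in−Q_out)) ln(V/V₀).
m = m₀ (V₀/V)^(Q_out/(Q_in−Q_out)) = 4.230 × (1138/3415.30)^(2.05667) = 0.441284 mg.
C = m/V = 0.441284/3415.30 = 0.000129208 mg/L.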